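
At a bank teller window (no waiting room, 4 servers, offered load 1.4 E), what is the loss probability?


B(c,a) = (a^c/c!) / Σ_{k=0}^{c} a^k/k!
a^4/4! = 0.160067
Σ terms (k=0..4): 1.00000 + 1.40000 + 0.98000 + 0.45733 + 0.16007 = 3.997400
B = 0.160067/3.997400 = 0.040043

Final: 0.040043


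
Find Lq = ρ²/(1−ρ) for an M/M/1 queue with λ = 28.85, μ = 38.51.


ρ = 28.85/38.51 = 0.7492
Lq = ρ²/(1−ρ) = 0.5612/0.2508 = 2.2374

Final: 2.2374


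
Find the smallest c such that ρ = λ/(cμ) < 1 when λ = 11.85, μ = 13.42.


Stability requires cμ > λ ⇔ c > λ/μ.
λ/μ = 11.85/13.42 = 0.8830
Minimum integer c = ⌊0.8830⌋ + 1 = 1
Check: 1·13.42 = 13.42 > 11.85, while 0·13.42 = 0.00 ≤ 11.85

Final: 1 servers


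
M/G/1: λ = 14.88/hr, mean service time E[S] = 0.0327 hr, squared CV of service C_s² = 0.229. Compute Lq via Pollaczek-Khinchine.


ρ = λ·E[S] = 14.88·0.0327 = 0.4866
Lq = ρ²(1+C_s²)/(2(1−ρ)) = 0.2368·(1+0.229)/(2·0.5134)
= 0.2368·1.2290/1.0268 = 0.28337

Final: 0.28337


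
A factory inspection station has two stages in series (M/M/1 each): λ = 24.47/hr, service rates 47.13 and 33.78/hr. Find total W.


Each node sees arrival rate λ = 24.47/hr (tandem ⇒ throughput preserved).
W₁ = 1/(μ₁−λ) = 1/(47.13−24.47) = 0.04413 hr
W₂ = 1/(μ₂−λ) = 1/(33.78−24.47) = 0.10741 hr
W_total = W₁ + W₂ = 0.04413 + 0.10741 = 0.15154 hr

Final: 0.15154 hr


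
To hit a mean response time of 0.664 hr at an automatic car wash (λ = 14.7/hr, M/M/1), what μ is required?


W = 1/(μ−λ) ⇒ μ − λ = 1/W = 1/0.664 = 1.5060
μ = λ + 1/W = 14.7 + 1.5060 = 16.2060 per hr

Final: 16.2060 /hr


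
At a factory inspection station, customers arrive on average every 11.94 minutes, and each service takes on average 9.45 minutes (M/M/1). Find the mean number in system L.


λ = 60/11.94 = 5.0251 /hr
μ = 60/9.45 = 6.3492 /hr
ρ = λ/μ = 5.0251/6.3492 = 0.7915
L = ρ/(1−ρ) = 0.7915/0.2085 = 3.7952

Final: 3.7952


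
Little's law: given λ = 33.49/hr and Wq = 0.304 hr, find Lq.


Lq = λWq = 33.49·0.304 = 10.1810

Final: 10.1810


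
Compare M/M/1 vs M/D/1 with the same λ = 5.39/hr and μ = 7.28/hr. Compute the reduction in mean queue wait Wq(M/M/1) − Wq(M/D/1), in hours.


ρ = 5.39/7.28 = 0.7404
Wq(M/M/1) = ρ/(μ−λ) = 0.7404/1.89 = 0.39174 hr
Wq(M/D/1) = ρ/(2(μ−λ)) = 0.19587 hr
Savings = 0.39174 − 0.19587 = 0.19587 hr

Final: 0.19587 hr


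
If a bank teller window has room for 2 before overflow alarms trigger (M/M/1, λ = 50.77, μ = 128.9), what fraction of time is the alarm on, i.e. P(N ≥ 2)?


ρ = 50.77/128.9 = 0.3939
P(N ≥ n) = ρ^n = 0.3939^2 = 0.155135

Final: 0.155135


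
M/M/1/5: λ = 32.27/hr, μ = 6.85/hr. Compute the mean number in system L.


ρ = 32.27/6.85 = 4.7109
L = ρ[1 − (K+1)ρ^K + Kρ^(K+1)] / [(1−ρ)(1−ρ^(K+1))]
Numerator: 4.7109·(1 − 6·2320.288404 + 5·10930.760116) = 191891.412251
Denominator: (-3.7109)·(-10929.760116) = 40559.781335
L = 191891.412251/40559.781335 = 4.7311

Final: 4.7311


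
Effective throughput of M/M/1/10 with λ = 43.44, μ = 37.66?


ρ = 1.1535; P_K = (1−ρ)ρ^10/(1−ρ^11) = 0.167984
λ_eff = λ(1 − P_K) = 43.44·(1 − 0.167984) = 43.44·0.832016 = 36.1428 /hr

Final: 36.1428 /hr


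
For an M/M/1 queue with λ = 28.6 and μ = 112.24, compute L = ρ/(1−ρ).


ρ = λ/μ = 28.6/112.24 = 0.2548
L = ρ/(1−ρ) = 0.2548/(1 − 0.2548) = 0.2548/0.7452 = 0.3419

Final: 0.3419


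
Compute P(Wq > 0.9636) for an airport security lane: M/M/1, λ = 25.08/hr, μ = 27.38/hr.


ρ = 25.08/27.38 = 0.9160
P(Wq > t) = ρ·e^{−(μ−λ)t} = 0.9160·e^{−2.2163}
= 0.9160·0.109014 = 0.099856

Final: 0.099856


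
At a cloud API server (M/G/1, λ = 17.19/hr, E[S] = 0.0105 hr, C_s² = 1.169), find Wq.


ρ = λ·E[S] = 17.19·0.0105 = 0.1805
E[S²] = E[S]²(1+C_s²) = 0.0105²·(1+1.169) = 0.0002391
Wq = λ·E[S²]/(2(1−ρ)) = 17.19·0.0002391/(2·0.8195) = 0.002508 hr

Final: 0.002508 hr


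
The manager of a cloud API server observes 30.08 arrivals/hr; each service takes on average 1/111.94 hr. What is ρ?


ρ = λ/μ = 30.08/111.94 = 0.2687

Final: 0.2687


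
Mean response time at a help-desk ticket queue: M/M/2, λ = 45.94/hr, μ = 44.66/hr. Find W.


a = 1.0287; ρ = 0.5143; P₀ = 0.320716
Lq = P₀·a^c·ρ/(c!(1−ρ)²) = 0.36999
Wq = Lq/λ = 0.36999/45.94 = 0.008054 hr
W = Wq + 1/μ = 0.008054 + 0.02239 = 0.03045 hr

Final: 0.03045 hr


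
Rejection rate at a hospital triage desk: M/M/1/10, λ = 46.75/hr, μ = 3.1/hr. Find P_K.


ρ = λ/μ = 46.75/3.1 = 15.0806
P_K = (1−ρ)ρ^K/(1−ρ^(K+1)) = (-14.0806·608414020803.074951)/(1 − 9175275958885.080078)
= -8566861938082.006836/-9175275958884.080078 = 0.933690

Final: 0.933690


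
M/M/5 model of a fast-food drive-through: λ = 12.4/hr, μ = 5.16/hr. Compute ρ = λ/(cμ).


ρ = λ/(cμ) = 12.4/(5·5.16) = 12.4/25.80 = 0.4806

Final: 0.4806


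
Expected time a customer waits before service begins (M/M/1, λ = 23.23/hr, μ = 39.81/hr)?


ρ = 23.23/39.81 = 0.5835
Wq = ρ/(μ−λ) = 0.5835/(39.81 − 23.23) = 0.5835/16.58 = 0.03519 hr

Final: 0.03519 hr


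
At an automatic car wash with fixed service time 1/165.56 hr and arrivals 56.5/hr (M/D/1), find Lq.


ρ = 56.5/165.56 = 0.3413
M/D/1: Lq = ρ²/(2(1−ρ)) = 0.1165/(2·0.6587) = 0.08840

Final: 0.08840


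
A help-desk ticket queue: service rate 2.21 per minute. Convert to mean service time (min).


Mean service time = 1/μ = 1/2.21 minute = 0.45249 minute
In minutes: 0.45249 × 1 = 0.4525 min

Final: 0.4525 min


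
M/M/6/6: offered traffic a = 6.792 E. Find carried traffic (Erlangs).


B(6,6.792) = 0.318166 (Erlang-B)
Carried load = a(1 − B) = 6.792·(1 − 0.318166) = 6.792·0.681834 = 4.6310 E

Final: 4.6310 Erlangs


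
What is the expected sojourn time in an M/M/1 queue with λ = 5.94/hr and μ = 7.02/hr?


W = 1/(μ−λ) = 1/(7.02 − 5.94) = 1/1.08 = 0.9259 hr

Final: 0.9259 hr


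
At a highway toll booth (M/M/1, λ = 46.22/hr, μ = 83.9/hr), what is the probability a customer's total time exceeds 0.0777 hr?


W ~ Exponential(μ−λ) for M/M/1.
μ − λ = 83.9 − 46.22 = 37.6800
P(W > t) = e^{−(μ−λ)t} = e^{−2.9277} = 0.053518

Final: 0.053518


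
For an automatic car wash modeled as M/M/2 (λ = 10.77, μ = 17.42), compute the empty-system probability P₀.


a = λ/μ = 10.77/17.42 = 0.6183; ρ = a/c = 0.3091
Σ_{k=0}^{1} a^k/k! (terms k=0..1) = 1.00000 + 0.61825 = 1.61825
Tail: a^2/(2!(1−ρ)) = 0.38224/(2·0.6909) = 0.27664
P₀ = 1/(1.61825 + 0.27664) = 1/1.89489 = 0.527735

Final: 0.527735


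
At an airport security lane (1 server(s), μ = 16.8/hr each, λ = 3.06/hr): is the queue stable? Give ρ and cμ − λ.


Total capacity cμ = 1·16.8 = 16.80/hr
ρ = λ/(cμ) = 3.06/16.80 = 0.1821
Stable ⇔ ρ < 1: YES
Spare capacity = cμ − λ = 16.80 − 3.06 = 13.74/hr

Final: ρ = 0.1821; stable; margin = 13.74/hr


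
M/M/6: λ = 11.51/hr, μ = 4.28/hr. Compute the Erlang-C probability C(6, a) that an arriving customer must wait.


a = λ/μ = 2.6893; ρ = a/6 = 0.4482
P₀ = 0.067339 (from M/M/c formula)
C(c,a) = [a^c/(c!(1−ρ))]·P₀ = [378.25905/(720·0.5518)]·0.067339
= 0.95210·0.067339 = 0.064113

Final: 0.064113


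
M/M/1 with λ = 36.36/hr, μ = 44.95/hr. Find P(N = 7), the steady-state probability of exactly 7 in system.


ρ = 36.36/44.95 = 0.8089
P_n = (1−ρ)·ρ^n = (1 − 0.8089)·0.8089^7 = 0.1911·0.226600 = 0.043303

Final: 0.043303


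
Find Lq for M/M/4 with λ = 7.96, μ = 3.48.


a = λ/μ = 2.2874; ρ = a/4 = 0.5718
P₀ = 0.094681
Lq = P₀·a^c·ρ / (c!·(1−ρ)²) = 0.094681·27.37381·0.5718/(24·0.18332)
= 0.33686

Final: 0.33686


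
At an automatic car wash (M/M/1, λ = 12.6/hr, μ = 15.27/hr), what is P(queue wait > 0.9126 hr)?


ρ = 12.6/15.27 = 0.8251
P(Wq > t) = ρ·e^{−(μ−λ)t} = 0.8251·e^{−2.4366}
= 0.8251·0.087454 = 0.072162

Final: 0.072162


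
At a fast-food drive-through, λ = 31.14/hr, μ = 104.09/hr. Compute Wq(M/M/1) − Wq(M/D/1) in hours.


ρ = 31.14/104.09 = 0.2992
Wq(M/M/1) = ρ/(μ−λ) = 0.2992/72.95 = 0.004101 hr
Wq(M/D/1) = ρ/(2(μ−λ)) = 0.002050 hr
Savings = 0.004101 − 0.002050 = 0.002050 hr

Final: 0.002050 hr


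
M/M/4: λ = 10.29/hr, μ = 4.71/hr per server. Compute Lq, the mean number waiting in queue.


a = λ/μ = 2.1847; ρ = a/4 = 0.5462
P₀ = 0.106375
Lq = P₀·a^c·ρ / (c!·(1−ρ)²) = 0.106375·22.78127·0.5462/(24·0.20595)
= 0.26777

Final: 0.26777


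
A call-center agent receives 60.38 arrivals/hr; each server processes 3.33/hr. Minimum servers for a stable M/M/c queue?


Stability requires cμ > λ ⇔ c > λ/μ.
λ/μ = 60.38/3.33 = 18.1321
Minimum integer c = ⌊18.1321⌋ + 1 = 19
Check: 19·3.33 = 63.27 > 60.38, while 18·3.33 = 59.94 ≤ 60.38

Final: 19 servers


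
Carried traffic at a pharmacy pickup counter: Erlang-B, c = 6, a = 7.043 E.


B(6,7.043) = 0.334008 (Erlang-B)
Carried load = a(1 − B) = 7.043·(1 − 0.334008) = 7.043·0.665992 = 4.6906 E

Final: 4.6906 Erlangs


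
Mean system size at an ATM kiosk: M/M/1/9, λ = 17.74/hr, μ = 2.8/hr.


ρ = 17.74/2.8 = 6.3357
L = ρ[1 − (K+1)ρ^K + Kρ^(K+1)] / [(1−ρ)(1−ρ^(K+1))]
Numerator: 6.3357·(1 − 10·16449786.186376 + 9·104221145.337967) = 4900627147.477382
Denominator: (-5.3357)·(-104221144.337967) = 556094248.717578
L = 4900627147.477382/556094248.717578 = 8.8126

Final: 8.8126


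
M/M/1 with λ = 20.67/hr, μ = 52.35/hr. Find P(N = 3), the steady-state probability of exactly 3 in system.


ρ = 20.67/52.35 = 0.3948
P_n = (1−ρ)·ρ^n = (1 − 0.3948)·0.3948^3 = 0.6052·0.061556 = 0.037251

Final: 0.037251


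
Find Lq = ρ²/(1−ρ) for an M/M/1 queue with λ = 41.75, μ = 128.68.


ρ = 41.75/128.68 = 0.3244
Lq = ρ²/(1−ρ) = 0.1053/0.6756 = 0.1558

Final: 0.1558


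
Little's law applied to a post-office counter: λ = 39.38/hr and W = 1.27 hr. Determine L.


L = λW = 39.38·1.27 = 50.0126

Final: 50.0126


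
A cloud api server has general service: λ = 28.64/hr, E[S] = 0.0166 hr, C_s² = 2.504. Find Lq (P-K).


ρ = λ·E[S] = 28.64·0.0166 = 0.4754
Lq = ρ²(1+C_s²)/(2(1−ρ)) = 0.2260·(1+2.504)/(2·0.5246)
= 0.2260·3.5040/1.0492 = 0.75490

Final: 0.75490


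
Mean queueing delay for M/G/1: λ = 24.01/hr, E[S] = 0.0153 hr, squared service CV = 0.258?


ρ = λ·E[S] = 24.01·0.0153 = 0.3674
E[S²] = E[S]²(1+C_s²) = 0.0153²·(1+0.258) = 0.0002945
Wq = λ·E[S²]/(2(1−ρ)) = 24.01·0.0002945/(2·0.6326) = 0.005588 hr

Final: 0.005588 hr


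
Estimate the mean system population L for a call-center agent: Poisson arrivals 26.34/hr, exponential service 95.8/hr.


ρ = λ/μ = 26.34/95.8 = 0.2749
L = ρ/(1−ρ) = 0.2749/(1 − 0.2749) = 0.2749/0.7251 = 0.3792

Final: 0.3792


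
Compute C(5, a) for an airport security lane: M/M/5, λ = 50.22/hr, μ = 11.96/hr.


a = λ/μ = 4.1990; ρ = a/5 = 0.8398
P₀ = 0.009328 (from M/M/c formula)
C(c,a) = [a^c/(c!(1−ρ))]·P₀ = [1305.35201/(120·0.1602)]·0.009328
= 67.90192·0.009328 = 0.633361

Final: 0.633361


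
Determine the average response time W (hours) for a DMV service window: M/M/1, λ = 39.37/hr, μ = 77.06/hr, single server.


W = 1/(μ−λ) = 1/(77.06 − 39.37) = 1/37.69 = 0.02653 hr

Final: 0.02653 hr


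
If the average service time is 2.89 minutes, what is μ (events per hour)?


μ = 1/(service time) in consistent units.
1 hour = 60 min, so μ = 60/2.89 = 20.7612 per hour

Final: 20.7612 /hr


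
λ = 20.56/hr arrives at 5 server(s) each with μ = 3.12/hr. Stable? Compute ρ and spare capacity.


Total capacity cμ = 5·3.12 = 15.60/hr
ρ = λ/(cμ) = 20.56/15.60 = 1.3179
Stable ⇔ ρ < 1: NO
Spare capacity = cμ − λ = 15.60 − 20.56 = -4.96/hr

Final: ρ = 1.3179; unstable; margin = -4.96/hr


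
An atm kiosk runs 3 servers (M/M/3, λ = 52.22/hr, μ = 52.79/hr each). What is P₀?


a = λ/μ = 52.22/52.79 = 0.9892; ρ = a/c = 0.3297
Σ_{k=0}^{2} a^k/k! (terms k=0..2) = 1.00000 + 0.98920 + 0.48926 = 2.47846
Tail: a^3/(3!(1−ρ)) = 0.96796/(6·0.6703) = 0.24069
P₀ = 1/(2.47846 + 0.24069) = 1/2.71915 = 0.367762

Final: 0.367762


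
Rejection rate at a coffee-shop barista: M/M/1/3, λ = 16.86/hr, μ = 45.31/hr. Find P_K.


ρ = λ/μ = 16.86/45.31 = 0.3721
P_K = (1−ρ)ρ^K/(1−ρ^(K+1)) = (0.6279·0.051522)/(1 − 0.019171)
= 0.032350/0.980829 = 0.032983

Final: 0.032983


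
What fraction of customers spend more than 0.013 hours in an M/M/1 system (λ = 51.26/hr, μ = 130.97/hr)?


W ~ Exponential(μ−λ) for M/M/1.
μ − λ = 130.97 − 51.26 = 79.7100
P(W > t) = e^{−(μ−λ)t} = e^{−1.0362} = 0.354790

Final: 0.354790


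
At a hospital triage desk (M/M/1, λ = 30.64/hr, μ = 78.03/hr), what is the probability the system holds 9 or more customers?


ρ = 30.64/78.03 = 0.3927
P(N ≥ n) = ρ^n = 0.3927^9 = 0.0002219

Final: 0.0002219


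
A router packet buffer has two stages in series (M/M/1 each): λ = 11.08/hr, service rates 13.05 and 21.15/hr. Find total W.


Each node sees arrival rate λ = 11.08/hr (tandem ⇒ throughput preserved).
W₁ = 1/(μ₁−λ) = 1/(13.05−11.08) = 0.50761 hr
W₂ = 1/(μ₂−λ) = 1/(21.15−11.08) = 0.09930 hr
W_total = W₁ + W₂ = 0.50761 + 0.09930 = 0.60692 hr

Final: 0.60692 hr


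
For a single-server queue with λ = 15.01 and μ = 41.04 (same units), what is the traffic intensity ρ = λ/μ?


ρ = λ/μ = 15.01/41.04 = 0.3657

Final: 0.3657


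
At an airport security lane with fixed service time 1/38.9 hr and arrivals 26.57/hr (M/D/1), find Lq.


ρ = 26.57/38.9 = 0.6830
M/D/1: Lq = ρ²/(2(1−ρ)) = 0.4665/(2·0.3170) = 0.73594

Final: 0.73594


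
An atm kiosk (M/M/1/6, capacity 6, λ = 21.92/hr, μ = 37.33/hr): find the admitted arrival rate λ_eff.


ρ = 0.5872; P_K = (1−ρ)ρ^6/(1−ρ^7) = 0.017339
λ_eff = λ(1 − P_K) = 21.92·(1 − 0.017339) = 21.92·0.982661 = 21.5399 /hr

Final: 21.5399 /hr


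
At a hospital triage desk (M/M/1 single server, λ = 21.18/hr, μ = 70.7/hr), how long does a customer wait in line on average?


ρ = 21.18/70.7 = 0.2996
Wq = ρ/(μ−λ) = 0.2996/(70.7 − 21.18) = 0.2996/49.52 = 0.006050 hr

Final: 0.006050 hr


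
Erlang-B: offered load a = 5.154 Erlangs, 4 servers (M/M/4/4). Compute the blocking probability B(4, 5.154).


B(c,a) = (a^c/c!) / Σ_{k=0}^{c} a^k/k!
a^4/4! = 29.401292
Σ terms (k=0..4): 1.00000 + 5.15400 + 13.28186 + 22.81823 + 29.40129 = 71.655382
B = 29.401292/71.655382 = 0.410315

Final: 0.410315


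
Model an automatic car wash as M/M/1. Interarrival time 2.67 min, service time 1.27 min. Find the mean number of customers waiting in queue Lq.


λ = 60/2.67 = 22.4719 /hr
μ = 60/1.27 = 47.2441 /hr
ρ = λ/μ = 22.4719/47.2441 = 0.4757
Lq = ρ²/(1−ρ) = 0.2262/0.5243 = 0.4315

Final: 0.4315


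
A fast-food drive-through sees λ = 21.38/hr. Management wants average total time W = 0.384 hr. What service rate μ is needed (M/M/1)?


W = 1/(μ−λ) ⇒ μ − λ = 1/W = 1/0.384 = 2.6042
μ = λ + 1/W = 21.38 + 2.6042 = 23.9842 per hr

Final: 23.9842 /hr


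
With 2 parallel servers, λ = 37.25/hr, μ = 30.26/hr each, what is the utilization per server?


ρ = λ/(cμ) = 37.25/(2·30.26) = 37.25/60.52 = 0.6155

Final: 0.6155


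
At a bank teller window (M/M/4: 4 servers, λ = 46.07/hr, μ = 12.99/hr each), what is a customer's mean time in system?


a = 3.5466; ρ = 0.8866; P₀ = 0.013085
Lq = P₀·a^c·ρ/(c!(1−ρ)²) = 5.95181
Wq = Lq/λ = 5.95181/46.07 = 0.12919 hr
W = Wq + 1/μ = 0.12919 + 0.07698 = 0.20617 hr

Final: 0.20617 hr


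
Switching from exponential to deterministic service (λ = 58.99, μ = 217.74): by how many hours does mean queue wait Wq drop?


ρ = 58.99/217.74 = 0.2709
Wq(M/M/1) = ρ/(μ−λ) = 0.2709/158.75 = 0.001707 hr
Wq(M/D/1) = ρ/(2(μ−λ)) = 0.0008533 hr
Savings = 0.001707 − 0.0008533 = 0.0008533 hr

Final: 0.0008533 hr


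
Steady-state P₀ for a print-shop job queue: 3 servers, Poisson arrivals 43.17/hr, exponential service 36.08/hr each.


a = λ/μ = 43.17/36.08 = 1.1965; ρ = a/c = 0.3988
Σ_{k=0}^{2} a^k/k! (terms k=0..2) = 1.00000 + 1.19651 + 0.71582 = 2.91232
Tail: a^3/(3!(1−ρ)) = 1.71296/(6·0.6012) = 0.47490
P₀ = 1/(2.91232 + 0.47490) = 1/3.38722 = 0.295227

Final: 0.295227


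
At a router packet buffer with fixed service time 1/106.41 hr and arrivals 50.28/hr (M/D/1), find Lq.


ρ = 50.28/106.41 = 0.4725
M/D/1: Lq = ρ²/(2(1−ρ)) = 0.2233/(2·0.5275) = 0.21163

Final: 0.21163


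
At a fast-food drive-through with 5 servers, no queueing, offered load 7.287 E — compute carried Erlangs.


B(5,7.287) = 0.441256 (Erlang-B)
Carried load = a(1 − B) = 7.287·(1 − 0.441256) = 7.287·0.558744 = 4.0716 E

Final: 4.0716 Erlangs


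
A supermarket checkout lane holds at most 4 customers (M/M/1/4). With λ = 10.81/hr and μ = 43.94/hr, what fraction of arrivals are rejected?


ρ = λ/μ = 10.81/43.94 = 0.2460
P_K = (1−ρ)ρ^K/(1−ρ^(K+1)) = (0.7540·0.003663)/(1 − 0.0009012)
= 0.002762/0.999099 = 0.002764

Final: 0.002764


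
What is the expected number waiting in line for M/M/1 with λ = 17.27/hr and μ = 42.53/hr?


ρ = 17.27/42.53 = 0.4061
Lq = ρ²/(1−ρ) = 0.1649/0.5939 = 0.2776

Final: 0.2776


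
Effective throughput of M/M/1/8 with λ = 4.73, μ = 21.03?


ρ = 0.2249; P_K = (1−ρ)ρ^8/(1−ρ^9) = 0.000005076
λ_eff = λ(1 − P_K) = 4.73·(1 − 0.000005076) = 4.73·0.999995 = 4.7300 /hr

Final: 4.7300 /hr


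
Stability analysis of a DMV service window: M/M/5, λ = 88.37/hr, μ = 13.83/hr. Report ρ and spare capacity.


Total capacity cμ = 5·13.83 = 69.15/hr
ρ = λ/(cμ) = 88.37/69.15 = 1.2779
Stable ⇔ ρ < 1: NO
Spare capacity = cμ − λ = 69.15 − 88.37 = -19.22/hr

Final: ρ = 1.2779; unstable; margin = -19.22/hr


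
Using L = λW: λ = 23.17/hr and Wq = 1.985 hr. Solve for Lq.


Lq = λWq = 23.17·1.985 = 45.9925

Final: 45.9925


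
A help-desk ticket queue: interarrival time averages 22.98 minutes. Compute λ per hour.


λ = 1/(interarrival time) in consistent units.
1 hour = 60 min, so λ = 60/22.98 = 2.6110 per hour

Final: 2.6110 /hr


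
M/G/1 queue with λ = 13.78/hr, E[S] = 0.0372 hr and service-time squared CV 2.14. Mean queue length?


ρ = λ·E[S] = 13.78·0.0372 = 0.5126
Lq = ρ²(1+C_s²)/(2(1−ρ)) = 0.2628·(1+2.14)/(2·0.4874)
= 0.2628·3.1400/0.9748 = 0.84647

Final: 0.84647


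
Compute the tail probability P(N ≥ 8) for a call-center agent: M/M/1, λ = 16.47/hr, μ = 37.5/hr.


ρ = 16.47/37.5 = 0.4392
P(N ≥ n) = ρ^n = 0.4392^8 = 0.001385

Final: 0.001385


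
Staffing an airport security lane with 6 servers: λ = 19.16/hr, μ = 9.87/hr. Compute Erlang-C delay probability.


a = λ/μ = 1.9412; ρ = a/6 = 0.3235
P₀ = 0.143349 (from M/M/c formula)
C(c,a) = [a^c/(c!(1−ρ))]·P₀ = [53.51433/(720·0.6765)]·0.143349
= 0.10987·0.143349 = 0.015750

Final: 0.015750


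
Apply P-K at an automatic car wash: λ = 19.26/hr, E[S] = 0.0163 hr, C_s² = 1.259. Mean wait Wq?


ρ = λ·E[S] = 19.26·0.0163 = 0.3139
E[S²] = E[S]²(1+C_s²) = 0.0163²·(1+1.259) = 0.0006002
Wq = λ·E[S²]/(2(1−ρ)) = 19.26·0.0006002/(2·0.6861) = 0.008425 hr

Final: 0.008425 hr


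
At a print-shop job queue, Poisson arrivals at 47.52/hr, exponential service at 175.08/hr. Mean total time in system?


W = 1/(μ−λ) = 1/(175.08 − 47.52) = 1/127.56 = 0.007839 hr

Final: 0.007839 hr


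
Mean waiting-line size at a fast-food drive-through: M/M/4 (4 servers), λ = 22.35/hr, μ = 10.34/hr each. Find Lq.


a = λ/μ = 2.1615; ρ = a/4 = 0.5404
P₀ = 0.109175
Lq = P₀·a^c·ρ / (c!·(1−ρ)²) = 0.109175·21.82870·0.5404/(24·0.21125)
= 0.25400

Final: 0.25400


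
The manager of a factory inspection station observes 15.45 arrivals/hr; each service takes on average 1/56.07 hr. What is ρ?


ρ = λ/μ = 15.45/56.07 = 0.2755

Final: 0.2755


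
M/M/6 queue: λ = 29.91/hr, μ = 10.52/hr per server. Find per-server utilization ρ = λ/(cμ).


ρ = λ/(cμ) = 29.91/(6·10.52) = 29.91/63.12 = 0.4739

Final: 0.4739


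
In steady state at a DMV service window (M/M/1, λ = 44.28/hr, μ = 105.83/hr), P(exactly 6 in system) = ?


ρ = 44.28/105.83 = 0.4184
P_n = (1−ρ)·ρ^n = (1 − 0.4184)·0.4184^6 = 0.5816·0.005365 = 0.003120

Final: 0.003120


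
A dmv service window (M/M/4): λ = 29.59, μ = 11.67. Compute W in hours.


a = 2.5356; ρ = 0.6339; P₀ = 0.070566
Lq = P₀·a^c·ρ/(c!(1−ρ)²) = 0.57474
Wq = Lq/λ = 0.57474/29.59 = 0.01942 hr
W = Wq + 1/μ = 0.01942 + 0.08569 = 0.10511 hr

Final: 0.10511 hr


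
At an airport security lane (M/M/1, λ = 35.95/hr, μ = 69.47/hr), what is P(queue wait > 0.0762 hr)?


ρ = 35.95/69.47 = 0.5175
P(Wq > t) = ρ·e^{−(μ−λ)t} = 0.5175·e^{−2.5542}
= 0.5175·0.077753 = 0.040236

Final: 0.040236


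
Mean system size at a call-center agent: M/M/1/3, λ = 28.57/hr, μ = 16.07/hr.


ρ = 28.57/16.07 = 1.7778
L = ρ[1 − (K+1)ρ^K + Kρ^(K+1)] / [(1−ρ)(1−ρ^(K+1))]
Numerator: 1.7778·(1 − 4·5.619311 + 3·9.990275) = 15.100286
Denominator: (-0.7778)·(-8.990275) = 6.993058
L = 15.100286/6.993058 = 2.1593

Final: 2.1593


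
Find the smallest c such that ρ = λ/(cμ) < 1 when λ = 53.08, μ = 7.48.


Stability requires cμ > λ ⇔ c > λ/μ.
λ/μ = 53.08/7.48 = 7.0963
Minimum integer c = ⌊7.0963⌋ + 1 = 8
Check: 8·7.48 = 59.84 > 53.08, while 7·7.48 = 52.36 ≤ 53.08

Final: 8 servers


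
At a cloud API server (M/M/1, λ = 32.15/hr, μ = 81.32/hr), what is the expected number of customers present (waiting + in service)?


ρ = λ/μ = 32.15/81.32 = 0.3954
L = ρ/(1−ρ) = 0.3954/(1 − 0.3954) = 0.3954/0.6046 = 0.6539

Final: 0.6539


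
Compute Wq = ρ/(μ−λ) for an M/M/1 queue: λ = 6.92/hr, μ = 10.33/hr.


ρ = 6.92/10.33 = 0.6699
Wq = ρ/(μ−λ) = 0.6699/(10.33 − 6.92) = 0.6699/3.41 = 0.1964 hr

Final: 0.1964 hr


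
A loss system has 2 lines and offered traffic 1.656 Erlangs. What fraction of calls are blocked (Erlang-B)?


B(c,a) = (a^c/c!) / Σ_{k=0}^{c} a^k/k!
a^2/2! = 1.371168
Σ terms (k=0..2): 1.00000 + 1.65600 + 1.37117 = 4.027168
B = 1.371168/4.027168 = 0.340479

Final: 0.340479


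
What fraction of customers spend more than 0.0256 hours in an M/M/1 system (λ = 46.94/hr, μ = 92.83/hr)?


W ~ Exponential(μ−λ) for M/M/1.
μ − λ = 92.83 − 46.94 = 45.8900
P(W > t) = e^{−(μ−λ)t} = e^{−1.1748} = 0.308886

Final: 0.308886


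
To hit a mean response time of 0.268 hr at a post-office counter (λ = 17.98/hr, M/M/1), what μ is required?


W = 1/(μ−λ) ⇒ μ − λ = 1/W = 1/0.268 = 3.7313
μ = λ + 1/W = 17.98 + 3.7313 = 21.7113 per hr

Final: 21.7113 /hr


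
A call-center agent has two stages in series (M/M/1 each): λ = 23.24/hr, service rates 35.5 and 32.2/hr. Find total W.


Each node sees arrival rate λ = 23.24/hr (tandem ⇒ throughput preserved).
W₁ = 1/(μ₁−λ) = 1/(35.5−23.24) = 0.08157 hr
W₂ = 1/(μ₂−λ) = 1/(32.2−23.24) = 0.11161 hr
W_total = W₁ + W₂ = 0.08157 + 0.11161 = 0.19317 hr

Final: 0.19317 hr


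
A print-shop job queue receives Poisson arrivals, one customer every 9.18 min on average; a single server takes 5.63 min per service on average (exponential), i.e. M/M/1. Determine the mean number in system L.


λ = 60/9.18 = 6.5359 /hr
μ = 60/5.63 = 10.6572 /hr
ρ = λ/μ = 6.5359/10.6572 = 0.6133
L = ρ/(1−ρ) = 0.6133/0.3867 = 1.5859

Final: 1.5859


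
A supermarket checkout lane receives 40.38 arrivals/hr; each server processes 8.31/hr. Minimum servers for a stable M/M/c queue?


Stability requires cμ > λ ⇔ c > λ/μ.
λ/μ = 40.38/8.31 = 4.8592
Minimum integer c = ⌊4.8592⌋ + 1 = 5
Check: 5·8.31 = 41.55 > 40.38, while 4·8.31 = 33.24 ≤ 40.38

Final: 5 servers


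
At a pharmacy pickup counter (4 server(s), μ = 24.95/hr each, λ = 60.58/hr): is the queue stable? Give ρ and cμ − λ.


Total capacity cμ = 4·24.95 = 99.80/hr
ρ = λ/(cμ) = 60.58/99.80 = 0.6070
Stable ⇔ ρ < 1: YES
Spare capacity = cμ − λ = 99.80 − 60.58 = 39.22/hr

Final: ρ = 0.6070; stable; margin = 39.22/hr


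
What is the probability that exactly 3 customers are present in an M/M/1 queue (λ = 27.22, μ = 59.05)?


ρ = 27.22/59.05 = 0.4610
P_n = (1−ρ)·ρ^n = (1 − 0.4610)·0.4610^3 = 0.5390·0.097950 = 0.052798

Final: 0.052798


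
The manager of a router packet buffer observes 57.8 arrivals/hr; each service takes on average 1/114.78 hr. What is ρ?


ρ = λ/μ = 57.8/114.78 = 0.5036

Final: 0.5036


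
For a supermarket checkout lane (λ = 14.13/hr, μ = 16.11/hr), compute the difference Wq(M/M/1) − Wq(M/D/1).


ρ = 14.13/16.11 = 0.8771
Wq(M/M/1) = ρ/(μ−λ) = 0.8771/1.98 = 0.44298 hr
Wq(M/D/1) = ρ/(2(μ−λ)) = 0.22149 hr
Savings = 0.44298 − 0.22149 = 0.22149 hr

Final: 0.22149 hr


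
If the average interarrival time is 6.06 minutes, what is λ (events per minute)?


λ = 1/(interarrival time) in consistent units.
1 minute = 1 min, so λ = 1/6.06 = 0.1650 per minute

Final: 0.1650 /min


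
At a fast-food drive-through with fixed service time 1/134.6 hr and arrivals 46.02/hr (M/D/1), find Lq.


ρ = 46.02/134.6 = 0.3419
M/D/1: Lq = ρ²/(2(1−ρ)) = 0.1169/(2·0.6581) = 0.08881

Final: 0.08881


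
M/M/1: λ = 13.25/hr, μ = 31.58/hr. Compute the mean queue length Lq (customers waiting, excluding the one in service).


ρ = 13.25/31.58 = 0.4196
Lq = ρ²/(1−ρ) = 0.1760/0.5804 = 0.3033

Final: 0.3033


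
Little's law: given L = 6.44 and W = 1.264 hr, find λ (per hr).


λ = L/W = 6.44/1.264 = 5.0949 /hr

Final: 5.0949 /hr


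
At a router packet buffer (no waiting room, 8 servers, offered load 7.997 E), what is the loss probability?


B(c,a) = (a^c/c!) / Σ_{k=0}^{c} a^k/k!
a^8/8! = 414.854920
Σ terms (k=0..8): 1.00000 + 7.99700 + 31.97600 + 85.23737 + 170.41081 + 272.55505 + 363.27046 + 415.01055 + 414.85492 = 1762.312160
B = 414.854920/1762.312160 = 0.235404

Final: 0.235404


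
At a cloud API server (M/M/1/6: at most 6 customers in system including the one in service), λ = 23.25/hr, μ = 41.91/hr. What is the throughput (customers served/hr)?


ρ = 0.5548; P_K = (1−ρ)ρ^6/(1−ρ^7) = 0.013192
λ_eff = λ(1 − P_K) = 23.25·(1 − 0.013192) = 23.25·0.986808 = 22.9433 /hr

Final: 22.9433 /hr


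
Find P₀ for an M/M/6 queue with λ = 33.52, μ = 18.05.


a = λ/μ = 33.52/18.05 = 1.8571; ρ = a/c = 0.3095
Σ_{k=0}^{5} a^k/k! (terms k=0..5) = 1.00000 + 1.85706 + 1.72434 + 1.06740 + 0.49556 + 0.18406 = 6.32843
Tail: a^6/(6!(1−ρ)) = 41.01671/(720·0.6905) = 0.08250
P₀ = 1/(6.32843 + 0.08250) = 1/6.41093 = 0.155984

Final: 0.155984


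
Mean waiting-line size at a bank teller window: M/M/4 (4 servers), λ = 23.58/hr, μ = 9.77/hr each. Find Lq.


a = λ/μ = 2.4135; ρ = a/4 = 0.6034
P₀ = 0.081741
Lq = P₀·a^c·ρ / (c!·(1−ρ)²) = 0.081741·33.93102·0.6034/(24·0.15731)
= 0.44326

Final: 0.44326


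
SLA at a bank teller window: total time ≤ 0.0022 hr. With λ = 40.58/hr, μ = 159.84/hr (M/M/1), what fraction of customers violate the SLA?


W ~ Exponential(μ−λ) for M/M/1.
μ − λ = 159.84 − 40.58 = 119.2600
P(W > t) = e^{−(μ−λ)t} = e^{−0.2624} = 0.769225

Final: 0.769225


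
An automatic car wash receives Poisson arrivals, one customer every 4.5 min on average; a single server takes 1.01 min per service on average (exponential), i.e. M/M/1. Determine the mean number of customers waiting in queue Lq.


λ = 60/4.5 = 13.3333 /hr
μ = 60/1.01 = 59.4059 /hr
ρ = λ/μ = 13.3333/59.4059 = 0.2244
Lq = ρ²/(1−ρ) = 0.05038/0.7756 = 0.06495

Final: 0.06495


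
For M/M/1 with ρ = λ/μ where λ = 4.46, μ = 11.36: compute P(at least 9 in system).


ρ = 4.46/11.36 = 0.3926
P(N ≥ n) = ρ^n = 0.3926^9 = 0.0002216

Final: 0.0002216


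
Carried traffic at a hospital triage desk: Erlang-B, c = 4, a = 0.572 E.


B(4,0.572) = 0.002518 (Erlang-B)
Carried load = a(1 − B) = 0.572·(1 − 0.002518) = 0.572·0.997482 = 0.5706 E

Final: 0.5706 Erlangs


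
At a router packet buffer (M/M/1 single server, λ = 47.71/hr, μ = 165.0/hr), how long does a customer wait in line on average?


ρ = 47.71/165.0 = 0.2892
Wq = ρ/(μ−λ) = 0.2892/(165.0 − 47.71) = 0.2892/117.29 = 0.002465 hr

Final: 0.002465 hr


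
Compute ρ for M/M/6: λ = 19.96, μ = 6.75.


ρ = λ/(cμ) = 19.96/(6·6.75) = 19.96/40.50 = 0.4928

Final: 0.4928


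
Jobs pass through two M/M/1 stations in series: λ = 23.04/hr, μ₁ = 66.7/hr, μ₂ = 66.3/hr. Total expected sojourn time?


Each node sees arrival rate λ = 23.04/hr (tandem ⇒ throughput preserved).
W₁ = 1/(μ₁−λ) = 1/(66.7−23.04) = 0.02290 hr
W₂ = 1/(μ₂−λ) = 1/(66.3−23.04) = 0.02312 hr
W_total = W₁ + W₂ = 0.02290 + 0.02312 = 0.04602 hr

Final: 0.04602 hr


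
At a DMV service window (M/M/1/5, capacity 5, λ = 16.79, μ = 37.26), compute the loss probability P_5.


ρ = λ/μ = 16.79/37.26 = 0.4506
P_K = (1−ρ)ρ^K/(1−ρ^(K+1)) = (0.5494·0.018580)/(1 − 0.008372)
= 0.010207/0.991628 = 0.010294

Final: 0.010294


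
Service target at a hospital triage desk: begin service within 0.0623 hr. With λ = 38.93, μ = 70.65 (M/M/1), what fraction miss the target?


ρ = 38.93/70.65 = 0.5510
P(Wq > t) = ρ·e^{−(μ−λ)t} = 0.5510·e^{−1.9762}
= 0.5510·0.138601 = 0.076373

Final: 0.076373


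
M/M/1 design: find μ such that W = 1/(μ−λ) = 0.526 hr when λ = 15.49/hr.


W = 1/(μ−λ) ⇒ μ − λ = 1/W = 1/0.526 = 1.9011
μ = λ + 1/W = 15.49 + 1.9011 = 17.3911 per hr

Final: 17.3911 /hr


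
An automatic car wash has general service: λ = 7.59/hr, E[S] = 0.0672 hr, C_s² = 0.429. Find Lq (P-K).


ρ = λ·E[S] = 7.59·0.0672 = 0.5100
Lq = ρ²(1+C_s²)/(2(1−ρ)) = 0.2601·(1+0.429)/(2·0.4900)
= 0.2601·1.4290/0.9799 = 0.37938

Final: 0.37938


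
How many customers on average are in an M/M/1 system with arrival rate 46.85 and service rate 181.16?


ρ = λ/μ = 46.85/181.16 = 0.2586
L = ρ/(1−ρ) = 0.2586/(1 − 0.2586) = 0.2586/0.7414 = 0.3488

Final: 0.3488


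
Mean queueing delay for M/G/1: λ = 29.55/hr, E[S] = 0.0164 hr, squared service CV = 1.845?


ρ = λ·E[S] = 29.55·0.0164 = 0.4846
E[S²] = E[S]²(1+C_s²) = 0.0164²·(1+1.845) = 0.0007652
Wq = λ·E[S²]/(2(1−ρ)) = 29.55·0.0007652/(2·0.5154) = 0.02194 hr

Final: 0.02194 hr


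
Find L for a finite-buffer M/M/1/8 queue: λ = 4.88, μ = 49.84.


ρ = 4.88/49.84 = 0.09791
L = ρ[1 − (K+1)ρ^K + Kρ^(K+1)] / [(1−ρ)(1−ρ^(K+1))]
Numerator: 0.09791·(1 − 9·0.000000008448 + 8·8.271e-10) = 0.097913
Denominator: (0.9021)·(1.000000) = 0.902087
L = 0.097913/0.902087 = 0.1085

Final: 0.1085


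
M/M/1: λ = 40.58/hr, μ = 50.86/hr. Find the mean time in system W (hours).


W = 1/(μ−λ) = 1/(50.86 − 40.58) = 1/10.28 = 0.09728 hr

Final: 0.09728 hr


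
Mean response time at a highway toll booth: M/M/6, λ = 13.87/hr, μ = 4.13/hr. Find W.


a = 3.3584; ρ = 0.5597; P₀ = 0.033674
Lq = P₀·a^c·ρ/(c!(1−ρ)²) = 0.19375
Wq = Lq/λ = 0.19375/13.87 = 0.01397 hr
W = Wq + 1/μ = 0.01397 + 0.24213 = 0.25610 hr

Final: 0.25610 hr


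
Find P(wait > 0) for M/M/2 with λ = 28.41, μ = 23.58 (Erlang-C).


a = λ/μ = 1.2048; ρ = a/2 = 0.6024
P₀ = 0.248114 (from M/M/c formula)
C(c,a) = [a^c/(c!(1−ρ))]·P₀ = [1.45163/(2·0.3976)]·0.248114
= 1.82557·0.248114 = 0.452949

Final: 0.452949


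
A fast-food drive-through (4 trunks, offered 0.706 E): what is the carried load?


B(4,0.706) = 0.005114 (Erlang-B)
Carried load = a(1 − B) = 0.706·(1 − 0.005114) = 0.706·0.994886 = 0.7024 E

Final: 0.7024 Erlangs


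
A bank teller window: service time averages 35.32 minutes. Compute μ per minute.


μ = 1/(service time) in consistent units.
1 minute = 1 min, so μ = 1/35.32 = 0.02831 per minute

Final: 0.02831 /min


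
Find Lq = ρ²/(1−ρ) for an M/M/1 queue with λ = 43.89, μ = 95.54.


ρ = 43.89/95.54 = 0.4594
Lq = ρ²/(1−ρ) = 0.2110/0.5406 = 0.3904

Final: 0.3904


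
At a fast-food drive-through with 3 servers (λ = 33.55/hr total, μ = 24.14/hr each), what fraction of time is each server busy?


ρ = λ/(cμ) = 33.55/(3·24.14) = 33.55/72.42 = 0.4633

Final: 0.4633


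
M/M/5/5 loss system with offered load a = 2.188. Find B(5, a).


B(c,a) = (a^c/c!) / Σ_{k=0}^{c} a^k/k!
a^5/5! = 0.417884
Σ terms (k=0..5): 1.00000 + 2.18800 + 2.39367 + 1.74578 + 0.95494 + 0.41788 = 8.700285
B = 0.417884/8.700285 = 0.048031

Final: 0.048031


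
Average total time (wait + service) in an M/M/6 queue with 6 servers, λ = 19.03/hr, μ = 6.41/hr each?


a = 2.9688; ρ = 0.4948; P₀ = 0.050562
Lq = P₀·a^c·ρ/(c!(1−ρ)²) = 0.09321
Wq = Lq/λ = 0.09321/19.03 = 0.004898 hr
W = Wq + 1/μ = 0.004898 + 0.15601 = 0.16090 hr

Final: 0.16090 hr


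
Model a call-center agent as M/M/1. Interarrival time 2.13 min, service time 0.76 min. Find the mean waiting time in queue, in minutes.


λ = 60/2.13 = 28.1690 /hr
μ = 60/0.76 = 78.9474 /hr
ρ = λ/μ = 28.1690/78.9474 = 0.3568
Wq = ρ/(μ−λ) = 0.3568/(78.9474−28.1690) = 0.007027 hr
In minutes: 0.007027·60 = 0.4216 min

Final: 0.4216 min


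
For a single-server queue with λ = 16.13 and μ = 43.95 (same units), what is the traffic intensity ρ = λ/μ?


ρ = λ/μ = 16.13/43.95 = 0.3670

Final: 0.3670


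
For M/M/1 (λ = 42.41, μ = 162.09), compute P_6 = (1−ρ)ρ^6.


ρ = 42.41/162.09 = 0.2616
P_n = (1−ρ)·ρ^n = (1 − 0.2616)·0.2616^6 = 0.7384·0.0003208 = 0.0002369

Final: 0.0002369


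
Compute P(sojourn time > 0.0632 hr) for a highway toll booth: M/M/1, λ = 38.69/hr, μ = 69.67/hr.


W ~ Exponential(μ−λ) for M/M/1.
μ − λ = 69.67 − 38.69 = 30.9800
P(W > t) = e^{−(μ−λ)t} = e^{−1.9579} = 0.141149

Final: 0.141149


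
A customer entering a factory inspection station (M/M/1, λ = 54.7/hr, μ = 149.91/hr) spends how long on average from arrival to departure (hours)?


W = 1/(μ−λ) = 1/(149.91 − 54.7) = 1/95.21 = 0.01050 hr

Final: 0.01050 hr


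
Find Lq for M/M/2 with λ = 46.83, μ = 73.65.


a = λ/μ = 0.6358; ρ = a/2 = 0.3179
P₀ = 0.517540
Lq = P₀·a^c·ρ / (c!·(1−ρ)²) = 0.517540·0.40430·0.3179/(2·0.46523)
= 0.07149

Final: 0.07149


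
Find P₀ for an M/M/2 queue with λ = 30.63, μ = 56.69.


a = λ/μ = 30.63/56.69 = 0.5403; ρ = a/c = 0.2702
Σ_{k=0}^{1} a^k/k! (terms k=0..1) = 1.00000 + 0.54031 = 1.54031
Tail: a^2/(2!(1−ρ)) = 0.29193/(2·0.7298) = 0.20000
P₀ = 1/(1.54031 + 0.20000) = 1/1.74030 = 0.574613

Final: 0.574613


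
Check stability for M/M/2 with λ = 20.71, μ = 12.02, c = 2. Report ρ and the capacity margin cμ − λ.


Total capacity cμ = 2·12.02 = 24.04/hr
ρ = λ/(cμ) = 20.71/24.04 = 0.8615
Stable ⇔ ρ < 1: YES
Spare capacity = cμ − λ = 24.04 − 20.71 = 3.33/hr

Final: ρ = 0.8615; stable; margin = 3.33/hr


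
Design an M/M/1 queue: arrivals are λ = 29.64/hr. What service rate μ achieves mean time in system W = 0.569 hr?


W = 1/(μ−λ) ⇒ μ − λ = 1/W = 1/0.569 = 1.7575
μ = λ + 1/W = 29.64 + 1.7575 = 31.3975 per hr

Final: 31.3975 /hr


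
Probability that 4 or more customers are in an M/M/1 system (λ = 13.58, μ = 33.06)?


ρ = 13.58/33.06 = 0.4108
P(N ≥ n) = ρ^n = 0.4108^4 = 0.028470

Final: 0.028470


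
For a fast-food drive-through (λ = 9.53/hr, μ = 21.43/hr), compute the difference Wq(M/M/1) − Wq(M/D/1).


ρ = 9.53/21.43 = 0.4447
Wq(M/M/1) = ρ/(μ−λ) = 0.4447/11.90 = 0.03737 hr
Wq(M/D/1) = ρ/(2(μ−λ)) = 0.01869 hr
Savings = 0.03737 − 0.01869 = 0.01869 hr

Final: 0.01869 hr


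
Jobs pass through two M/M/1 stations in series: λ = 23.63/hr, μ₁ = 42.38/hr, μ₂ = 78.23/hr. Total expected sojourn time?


Each node sees arrival rate λ = 23.63/hr (tandem ⇒ throughput preserved).
W₁ = 1/(μ₁−λ) = 1/(42.38−23.63) = 0.05333 hr
W₂ = 1/(μ₂−λ) = 1/(78.23−23.63) = 0.01832 hr
W_total = W₁ + W₂ = 0.05333 + 0.01832 = 0.07165 hr

Final: 0.07165 hr


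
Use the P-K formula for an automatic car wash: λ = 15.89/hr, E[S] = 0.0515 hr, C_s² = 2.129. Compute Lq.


ρ = λ·E[S] = 15.89·0.0515 = 0.8183
Lq = ρ²(1+C_s²)/(2(1−ρ)) = 0.6697·(1+2.129)/(2·0.1817)
= 0.6697·3.1290/0.3633 = 5.76722

Final: 5.76722


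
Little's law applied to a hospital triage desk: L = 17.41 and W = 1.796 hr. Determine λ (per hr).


λ = L/W = 17.41/1.796 = 9.6938 /hr

Final: 9.6938 /hr


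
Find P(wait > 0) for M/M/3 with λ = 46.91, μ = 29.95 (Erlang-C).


a = λ/μ = 1.5663; ρ = a/3 = 0.5221
P₀ = 0.194821 (from M/M/c formula)
C(c,a) = [a^c/(c!(1−ρ))]·P₀ = [3.84243/(6·0.4779)]·0.194821
= 1.34002·0.194821 = 0.261064

Final: 0.261064


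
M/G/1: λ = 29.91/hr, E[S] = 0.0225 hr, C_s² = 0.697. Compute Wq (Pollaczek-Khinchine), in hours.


ρ = λ·E[S] = 29.91·0.0225 = 0.6730
E[S²] = E[S]²(1+C_s²) = 0.0225²·(1+0.697) = 0.0008591
Wq = λ·E[S²]/(2(1−ρ)) = 29.91·0.0008591/(2·0.3270) = 0.03929 hr

Final: 0.03929 hr


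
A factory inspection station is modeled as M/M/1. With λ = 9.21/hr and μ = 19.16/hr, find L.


ρ = λ/μ = 9.21/19.16 = 0.4807
L = ρ/(1−ρ) = 0.4807/(1 − 0.4807) = 0.4807/0.5193 = 0.9256

Final: 0.9256


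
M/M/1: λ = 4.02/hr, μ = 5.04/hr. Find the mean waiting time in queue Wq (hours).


ρ = 4.02/5.04 = 0.7976
Wq = ρ/(μ−λ) = 0.7976/(5.04 − 4.02) = 0.7976/1.02 = 0.7820 hr

Final: 0.7820 hr


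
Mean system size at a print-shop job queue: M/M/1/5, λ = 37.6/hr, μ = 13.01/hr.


ρ = 37.6/13.01 = 2.8901
L = ρ[1 − (K+1)ρ^K + Kρ^(K+1)] / [(1−ρ)(1−ρ^(K+1))]
Numerator: 2.8901·(1 − 6·201.628882 + 5·582.724516) = 4927.158597
Denominator: (-1.8901)·(-581.724516) = 1099.508521
L = 4927.158597/1099.508521 = 4.4812

Final: 4.4812


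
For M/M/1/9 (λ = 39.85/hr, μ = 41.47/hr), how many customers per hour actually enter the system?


ρ = 0.9609; P_K = (1−ρ)ρ^9/(1−ρ^10) = 0.083039
λ_eff = λ(1 − P_K) = 39.85·(1 − 0.083039) = 39.85·0.916961 = 36.5409 /hr

Final: 36.5409 /hr


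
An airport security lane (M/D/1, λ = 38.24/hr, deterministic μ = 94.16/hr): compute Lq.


ρ = 38.24/94.16 = 0.4061
M/D/1: Lq = ρ²/(2(1−ρ)) = 0.1649/(2·0.5939) = 0.13886

Final: 0.13886


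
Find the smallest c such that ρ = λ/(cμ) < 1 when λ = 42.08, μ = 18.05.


Stability requires cμ > λ ⇔ c > λ/μ.
λ/μ = 42.08/18.05 = 2.3313
Minimum integer c = ⌊2.3313⌋ + 1 = 3
Check: 3·18.05 = 54.15 > 42.08, while 2·18.05 = 36.10 ≤ 42.08

Final: 3 servers


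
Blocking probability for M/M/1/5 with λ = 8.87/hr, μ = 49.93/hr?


ρ = λ/μ = 8.87/49.93 = 0.1776
P_K = (1−ρ)ρ^K/(1−ρ^(K+1)) = (0.8224·0.0001769)/(1 − 0.00003143)
= 0.0001455/0.999969 = 0.0001455

Final: 0.0001455


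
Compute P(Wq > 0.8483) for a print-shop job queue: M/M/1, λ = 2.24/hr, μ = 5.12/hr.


ρ = 2.24/5.12 = 0.4375
P(Wq > t) = ρ·e^{−(μ−λ)t} = 0.4375·e^{−2.4431}
= 0.4375·0.086891 = 0.038015

Final: 0.038015


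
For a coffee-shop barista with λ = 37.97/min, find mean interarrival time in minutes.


Mean interarrival time = 1/λ = 1/37.97 minute = 0.02634 minute
In minutes: 0.02634 × 1 = 0.02634 min

Final: 0.02634 min


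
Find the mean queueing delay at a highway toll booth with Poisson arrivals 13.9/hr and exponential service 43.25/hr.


ρ = 13.9/43.25 = 0.3214
Wq = ρ/(μ−λ) = 0.3214/(43.25 − 13.9) = 0.3214/29.35 = 0.01095 hr

Final: 0.01095 hr
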